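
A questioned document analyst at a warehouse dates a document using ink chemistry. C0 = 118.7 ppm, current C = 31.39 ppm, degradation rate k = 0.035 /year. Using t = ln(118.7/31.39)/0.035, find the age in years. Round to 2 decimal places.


Document age estimation:
C0/C = 118.7 / 31.39 = 3.781459
ln(C0/C) = 1.33011
t = 1.33011 / 0.035 = 38.00 years

38.00


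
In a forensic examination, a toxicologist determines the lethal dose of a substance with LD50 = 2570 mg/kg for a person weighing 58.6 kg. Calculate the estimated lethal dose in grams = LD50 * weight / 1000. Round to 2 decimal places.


Lethal dose calculation:
Lethal dose = LD50 * body_weight / 1000
= 2570 * 58.6 / 1000
= 150602 / 1000
= 150.60 g

150.60


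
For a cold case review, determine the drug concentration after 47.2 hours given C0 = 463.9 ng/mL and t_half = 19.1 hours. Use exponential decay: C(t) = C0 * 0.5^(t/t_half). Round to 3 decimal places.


Drug concentration decay:
Number of half-lives = t / t_half = 47.2 / 19.1 = 2.471204
Decay factor = 0.5^2.471204 = 0.18034058
C(t) = 463.9 * 0.18034058 = 83.660 ng/mL

83.660


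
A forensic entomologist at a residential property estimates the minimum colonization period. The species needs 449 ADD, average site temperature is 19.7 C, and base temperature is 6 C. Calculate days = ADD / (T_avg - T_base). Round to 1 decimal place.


Insect development time:
Effective temperature = avg_temp - T_base = 19.7 - 6 = 13.7 C
Days = ADD / effective_temp = 449 / 13.7 = 32.8 days

32.8


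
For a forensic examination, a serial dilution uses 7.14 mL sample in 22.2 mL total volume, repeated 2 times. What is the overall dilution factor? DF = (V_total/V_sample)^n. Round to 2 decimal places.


Dilution factor calculation:
Single dilution = V_total / V_sample = 22.2 / 7.14 ≈ 3.109244
Number of dilutions = 2
Total DF = (22.2 / 7.14)^2 (full precision, rounded at the end) = 9.67

9.67


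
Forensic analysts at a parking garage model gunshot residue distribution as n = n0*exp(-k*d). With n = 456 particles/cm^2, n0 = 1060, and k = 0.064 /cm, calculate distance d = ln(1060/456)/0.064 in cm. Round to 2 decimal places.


GSR distance calculation:
n0/n = 1060 / 456 = 2.324561
ln(n0/n) = 0.843531
d = 0.843531 / 0.064 = 13.18 cm

13.18


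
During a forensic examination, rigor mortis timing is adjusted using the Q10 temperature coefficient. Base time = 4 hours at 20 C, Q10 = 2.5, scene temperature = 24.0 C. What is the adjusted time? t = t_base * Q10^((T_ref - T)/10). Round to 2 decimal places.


Rigor mortis time adjustment:
Exponent = (T_ref - T_actual) / 10 = (20 - 24.0) / 10 = -0.4
Q10 factor = 2.5^-0.4 = 0.69314
t_adjusted = 4 * 0.69314 = 2.77 hours

2.77


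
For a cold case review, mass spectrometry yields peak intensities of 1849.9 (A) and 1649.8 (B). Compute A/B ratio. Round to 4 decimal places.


Spectral peak ratio:
Peak A = 1849.9 counts
Peak B = 1649.8 counts
Ratio = 1849.9 / 1649.8 = 1.1213

1.1213


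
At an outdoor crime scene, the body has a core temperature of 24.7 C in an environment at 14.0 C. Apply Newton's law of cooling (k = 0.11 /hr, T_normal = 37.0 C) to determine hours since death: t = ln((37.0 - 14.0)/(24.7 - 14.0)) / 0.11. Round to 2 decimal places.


Using Newton's law of cooling:
t = ln((T_normal - T_ambient) / (T_body - T_ambient)) / k
T_normal - T_ambient = 23.0
T_body - T_ambient = 10.7
Ratio = 2.149533
ln(ratio) = 0.765251
t = 0.765251 / 0.11 = 6.96 hours

6.96


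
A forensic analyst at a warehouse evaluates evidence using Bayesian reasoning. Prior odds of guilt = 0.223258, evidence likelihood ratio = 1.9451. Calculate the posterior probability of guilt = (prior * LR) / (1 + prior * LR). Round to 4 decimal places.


Bayesian evidence evaluation:
Posterior odds = prior_odds * LR = 0.223258 * 1.9451 = 0.4342591
Posterior probability = posterior_odds / (1 + posterior_odds)
= 0.4342591 / (1 + 0.4342591)
= 0.4342591 / 1.4342591
= 0.3028

0.3028


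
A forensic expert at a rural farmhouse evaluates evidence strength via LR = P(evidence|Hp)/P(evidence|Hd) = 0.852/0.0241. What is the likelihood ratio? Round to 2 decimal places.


Likelihood ratio calculation:
LR = P(E|Hp) / P(E|Hd)
LR = 0.852 / 0.0241
LR = 35.35

35.35


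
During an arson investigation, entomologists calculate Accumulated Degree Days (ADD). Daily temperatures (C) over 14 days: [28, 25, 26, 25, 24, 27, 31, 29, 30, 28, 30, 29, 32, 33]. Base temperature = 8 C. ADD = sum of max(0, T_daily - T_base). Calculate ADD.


Computing ADD day by day:
Day 1: max(0, 28 - 8) = 20
Day 2: max(0, 25 - 8) = 17
Day 3: max(0, 26 - 8) = 18
Day 4: max(0, 25 - 8) = 17
Day 5: max(0, 24 - 8) = 16
Day 6: max(0, 27 - 8) = 19
Day 7: max(0, 31 - 8) = 23
Day 8: max(0, 29 - 8) = 21
Day 9: max(0, 30 - 8) = 22
Day 10: max(0, 28 - 8) = 20
Day 11: max(0, 30 - 8) = 22
Day 12: max(0, 29 - 8) = 21
Day 13: max(0, 32 - 8) = 24
Day 14: max(0, 33 - 8) = 25
Total ADD = 285

285


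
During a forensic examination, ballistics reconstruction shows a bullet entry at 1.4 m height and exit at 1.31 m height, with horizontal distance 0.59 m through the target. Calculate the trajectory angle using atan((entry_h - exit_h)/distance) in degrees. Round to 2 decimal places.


Bullet trajectory angle:
Height difference = 1.4 - 1.31 = 0.09 m
angle = atan(0.09 / 0.59)
angle = atan(0.152542)
angle = 8.67 degrees

8.67


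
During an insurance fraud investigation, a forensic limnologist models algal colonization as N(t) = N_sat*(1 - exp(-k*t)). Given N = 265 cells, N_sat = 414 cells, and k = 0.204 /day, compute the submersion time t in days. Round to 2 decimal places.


PMSI from diatom colonization curve:
N / N_sat = 265 / 414 = 0.640097
1 - N/N_sat = 0.359903
ln(1 - N/N_sat) = -1.021921
t = -ln(1 - N/N_sat) / k = -(-1.021921) / 0.204 = 5.01 days

5.01


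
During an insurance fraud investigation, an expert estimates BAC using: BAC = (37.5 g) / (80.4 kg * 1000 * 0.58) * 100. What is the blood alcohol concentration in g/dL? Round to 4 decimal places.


Applying the Widmark formula:
BAC = (dose_g / (body_wt * 1000 * r)) * 100
Denominator = 80.4 * 1000 * 0.58 = 46632
BAC = (37.5 / 46632) * 100
BAC = 0.0804 g/dL

0.0804


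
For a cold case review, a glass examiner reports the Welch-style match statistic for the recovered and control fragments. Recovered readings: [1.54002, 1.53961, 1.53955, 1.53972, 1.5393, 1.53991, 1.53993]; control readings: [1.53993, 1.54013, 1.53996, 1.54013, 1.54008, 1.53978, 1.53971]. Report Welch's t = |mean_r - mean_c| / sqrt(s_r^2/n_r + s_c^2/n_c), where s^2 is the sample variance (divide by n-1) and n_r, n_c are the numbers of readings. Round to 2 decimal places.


Welch's t-criterion for glass RI comparison:
Recovered mean = sum / n_r = 10.77804 / 7 = 1.53972
Control mean = sum / n_c = 10.77972 / 7 = 1.53996
Recovered sample variance s_r^2 = 6.46e-08
Control sample variance s_c^2 = 2.8e-08
Welch SE (unpooled) = sqrt(s_r^2/n_r + s_c^2/n_c) = sqrt(9.22857e-09 + 4e-09) = sqrt(1.32286e-08) = 0.000115016
|mean_r - mean_c| = 0.00024
t = 0.00024 / 0.000115016 = 2.09

2.09


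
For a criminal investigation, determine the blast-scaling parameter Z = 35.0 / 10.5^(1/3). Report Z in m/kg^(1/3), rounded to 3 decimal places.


Scaled distance calculation:
W^(1/3) = 10.5^(1/3) = 2.18976
Z = R / W^(1/3) = 35.0 / 2.18976
Z = 15.983 m/kg^(1/3)

15.983


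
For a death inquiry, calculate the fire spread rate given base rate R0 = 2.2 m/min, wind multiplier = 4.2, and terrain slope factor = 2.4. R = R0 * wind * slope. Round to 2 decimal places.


Fire spread rate calculation:
R = R0 * wind_factor * slope_factor
= 2.2 * 4.2 * 2.4
= 9.24 * 2.4
= 22.18 m/min

22.18


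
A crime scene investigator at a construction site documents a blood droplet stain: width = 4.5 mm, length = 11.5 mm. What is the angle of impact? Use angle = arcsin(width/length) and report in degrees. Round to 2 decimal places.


Blood spatter impact angle calculation:
width / length = 4.5 / 11.5 = 0.391304
angle = arcsin(0.391304)
angle = 23.04 degrees

23.04


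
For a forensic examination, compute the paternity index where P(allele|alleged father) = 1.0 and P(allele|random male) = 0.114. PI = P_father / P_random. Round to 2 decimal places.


Paternity Index calculation:
PI = P(allele|father) / P(allele|random)
PI = 1.0 / 0.114
PI = 8.77

8.77


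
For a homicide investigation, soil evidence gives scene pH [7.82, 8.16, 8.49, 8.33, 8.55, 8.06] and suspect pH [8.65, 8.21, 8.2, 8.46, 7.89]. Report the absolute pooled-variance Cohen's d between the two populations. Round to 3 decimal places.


Pooled-variance Cohen's d for soil pH comparison:
Scene mean = 49.41 / 6 = 8.235
Suspect mean = 41.41 / 5 = 8.282
Scene sample variance s_s^2 = 0.07635
Suspect sample variance s_c^2 = 0.08317
Pooled variance = ((n_s-1)*s_s^2 + (n_c-1)*s_c^2) / (n_s + n_c - 2) = 0.079381
Pooled SD = sqrt(0.079381) = 0.281746
Mean difference = -0.047
|d| = |-0.047| / 0.281746 = 0.167

0.167


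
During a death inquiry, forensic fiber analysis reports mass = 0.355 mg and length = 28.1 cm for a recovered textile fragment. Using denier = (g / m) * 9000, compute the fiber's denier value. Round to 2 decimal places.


Denier calculation:
Mass in grams = 0.355 mg / 1000 = 0.000355 g
Length in meters = 28.1 cm / 100 = 0.281 m
Linear density = mass / length = 0.000355 / 0.281 = 0.00126335 g/m
Denier = (g/m) * 9000 = 0.00126335 * 9000 = 11.37

11.37


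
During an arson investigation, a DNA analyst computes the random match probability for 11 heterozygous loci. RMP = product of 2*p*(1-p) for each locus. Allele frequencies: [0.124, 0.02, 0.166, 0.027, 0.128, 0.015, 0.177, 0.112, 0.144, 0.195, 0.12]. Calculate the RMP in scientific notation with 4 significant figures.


Computing RMP for 11 loci:
Locus 1: 2 * 0.124 * 0.876 = 0.217248
Locus 2: 2 * 0.02 * 0.98 = 0.0392
Locus 3: 2 * 0.166 * 0.834 = 0.276888
Locus 4: 2 * 0.027 * 0.973 = 0.052542
Locus 5: 2 * 0.128 * 0.872 = 0.223232
Locus 6: 2 * 0.015 * 0.985 = 0.02955
Locus 7: 2 * 0.177 * 0.823 = 0.291342
Locus 8: 2 * 0.112 * 0.888 = 0.198912
Locus 9: 2 * 0.144 * 0.856 = 0.246528
Locus 10: 2 * 0.195 * 0.805 = 0.31395
Locus 11: 2 * 0.12 * 0.88 = 0.2112
RMP = 7.742e-10

7.742e-10


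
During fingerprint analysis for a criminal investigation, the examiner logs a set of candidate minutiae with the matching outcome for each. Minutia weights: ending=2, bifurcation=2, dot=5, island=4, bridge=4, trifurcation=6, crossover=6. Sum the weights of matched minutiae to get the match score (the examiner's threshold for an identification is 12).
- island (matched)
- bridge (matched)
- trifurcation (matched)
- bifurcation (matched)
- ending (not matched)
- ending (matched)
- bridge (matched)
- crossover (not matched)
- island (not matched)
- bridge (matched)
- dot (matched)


Weighted minutiae match score:
  island: matched, +4 (running total 4)
  bridge: matched, +4 (running total 8)
  trifurcation: matched, +6 (running total 14)
  bifurcation: matched, +2 (running total 16)
  ending: not matched, +0
  ending: matched, +2 (running total 18)
  bridge: matched, +4 (running total 22)
  crossover: not matched, +0
  island: not matched, +0
  bridge: matched, +4 (running total 26)
  dot: matched, +5 (running total 31)
Total score = 31
Threshold = 12; verdict = identification

31


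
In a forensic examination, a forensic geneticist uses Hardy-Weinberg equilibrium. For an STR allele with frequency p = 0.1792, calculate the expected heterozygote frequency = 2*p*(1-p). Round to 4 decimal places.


Hardy-Weinberg heterozygote frequency:
q = 1 - p = 1 - 0.1792 = 0.8208
2pq = 2 * 0.1792 * 0.8208 = 0.2942

0.2942


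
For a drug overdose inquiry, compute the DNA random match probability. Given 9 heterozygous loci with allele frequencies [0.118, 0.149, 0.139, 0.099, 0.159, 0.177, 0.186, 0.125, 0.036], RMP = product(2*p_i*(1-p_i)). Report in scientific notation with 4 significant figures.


Computing RMP for 9 loci:
Locus 1: 2 * 0.118 * 0.882 = 0.208152
Locus 2: 2 * 0.149 * 0.851 = 0.253598
Locus 3: 2 * 0.139 * 0.861 = 0.239358
Locus 4: 2 * 0.099 * 0.901 = 0.178398
Locus 5: 2 * 0.159 * 0.841 = 0.267438
Locus 6: 2 * 0.177 * 0.823 = 0.291342
Locus 7: 2 * 0.186 * 0.814 = 0.302808
Locus 8: 2 * 0.125 * 0.875 = 0.21875
Locus 9: 2 * 0.036 * 0.964 = 0.069408
RMP = 8.074e-07

8.074e-07


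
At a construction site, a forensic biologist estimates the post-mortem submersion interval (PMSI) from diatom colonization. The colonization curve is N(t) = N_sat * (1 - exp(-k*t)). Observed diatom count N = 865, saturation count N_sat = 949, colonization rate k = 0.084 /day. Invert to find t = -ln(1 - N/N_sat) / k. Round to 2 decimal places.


PMSI from diatom colonization curve:
N / N_sat = 865 / 949 = 0.911486
1 - N/N_sat = 0.088514
ln(1 - N/N_sat) = -2.424595
t = -ln(1 - N/N_sat) / k = -(-2.424595) / 0.084 = 28.86 days

28.86


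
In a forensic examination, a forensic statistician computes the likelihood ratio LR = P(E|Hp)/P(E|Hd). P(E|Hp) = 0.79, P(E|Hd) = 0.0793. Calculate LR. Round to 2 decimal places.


Likelihood ratio calculation:
LR = P(E|Hp) / P(E|Hd)
LR = 0.79 / 0.0793
LR = 9.96

9.96


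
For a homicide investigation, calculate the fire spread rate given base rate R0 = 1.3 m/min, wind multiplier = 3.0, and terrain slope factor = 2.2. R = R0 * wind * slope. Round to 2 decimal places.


Fire spread rate calculation:
R = R0 * wind_factor * slope_factor
= 1.3 * 3.0 * 2.2
= 3.9 * 2.2
= 8.58 m/min

8.58


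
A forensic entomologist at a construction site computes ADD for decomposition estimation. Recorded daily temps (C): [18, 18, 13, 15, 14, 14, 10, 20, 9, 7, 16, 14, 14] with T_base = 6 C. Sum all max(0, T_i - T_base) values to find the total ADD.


Computing ADD day by day:
Day 1: max(0, 18 - 6) = 12
Day 2: max(0, 18 - 6) = 12
Day 3: max(0, 13 - 6) = 7
Day 4: max(0, 15 - 6) = 9
Day 5: max(0, 14 - 6) = 8
Day 6: max(0, 14 - 6) = 8
Day 7: max(0, 10 - 6) = 4
Day 8: max(0, 20 - 6) = 14
Day 9: max(0, 9 - 6) = 3
Day 10: max(0, 7 - 6) = 1
Day 11: max(0, 16 - 6) = 10
Day 12: max(0, 14 - 6) = 8
Day 13: max(0, 14 - 6) = 8
Total ADD = 104

104


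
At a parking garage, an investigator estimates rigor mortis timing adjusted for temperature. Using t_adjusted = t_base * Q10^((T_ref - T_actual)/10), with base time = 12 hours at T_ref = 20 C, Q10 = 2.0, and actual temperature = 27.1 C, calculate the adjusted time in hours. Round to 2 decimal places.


Rigor mortis time adjustment:
Exponent = (T_ref - T_actual) / 10 = (20 - 27.1) / 10 = -0.71
Q10 factor = 2.0^-0.71 = 0.61132
t_adjusted = 12 * 0.61132 = 7.34 hours

7.34


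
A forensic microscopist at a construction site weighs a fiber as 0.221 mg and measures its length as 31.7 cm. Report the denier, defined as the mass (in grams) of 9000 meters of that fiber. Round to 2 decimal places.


Denier calculation:
Mass in grams = 0.221 mg / 1000 = 0.000221 g
Length in meters = 31.7 cm / 100 = 0.317 m
Linear density = mass / length = 0.000221 / 0.317 = 0.00069716 g/m
Denier = (g/m) * 9000 = 0.00069716 * 9000 = 6.27

6.27


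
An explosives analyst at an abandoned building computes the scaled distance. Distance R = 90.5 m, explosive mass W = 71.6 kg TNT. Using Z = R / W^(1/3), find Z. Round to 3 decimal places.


Scaled distance calculation:
W^(1/3) = 71.6^(1/3) = 4.152449
Z = R / W^(1/3) = 90.5 / 4.152449
Z = 21.794 m/kg^(1/3)

21.794


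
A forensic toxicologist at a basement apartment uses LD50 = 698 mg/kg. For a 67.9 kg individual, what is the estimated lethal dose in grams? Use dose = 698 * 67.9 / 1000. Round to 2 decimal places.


Lethal dose calculation:
Lethal dose = LD50 * body_weight / 1000
= 698 * 67.9 / 1000
= 47394.2 / 1000
= 47.39 g

47.39


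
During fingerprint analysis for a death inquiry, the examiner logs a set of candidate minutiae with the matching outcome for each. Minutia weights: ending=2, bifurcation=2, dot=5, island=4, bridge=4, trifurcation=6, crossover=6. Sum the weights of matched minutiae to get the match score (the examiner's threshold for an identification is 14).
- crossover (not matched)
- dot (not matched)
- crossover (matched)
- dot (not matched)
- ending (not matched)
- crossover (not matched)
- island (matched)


Weighted minutiae match score:
  crossover: not matched, +0
  dot: not matched, +0
  crossover: matched, +6 (running total 6)
  dot: not matched, +0
  ending: not matched, +0
  crossover: not matched, +0
  island: matched, +4 (running total 10)
Total score = 10
Threshold = 14; verdict = inconclusive

10


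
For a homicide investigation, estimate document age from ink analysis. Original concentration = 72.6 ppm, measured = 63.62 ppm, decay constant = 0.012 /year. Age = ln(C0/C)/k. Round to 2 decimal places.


Document age estimation:
C0/C = 72.6 / 63.62 = 1.141151
ln(C0/C) = 0.132037
t = 0.132037 / 0.012 = 11.00 years

11.00


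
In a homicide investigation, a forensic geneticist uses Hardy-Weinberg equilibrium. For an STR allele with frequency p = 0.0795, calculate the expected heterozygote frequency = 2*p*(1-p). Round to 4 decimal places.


Hardy-Weinberg heterozygote frequency:
q = 1 - p = 1 - 0.0795 = 0.9205
2pq = 2 * 0.0795 * 0.9205 = 0.1464

0.1464


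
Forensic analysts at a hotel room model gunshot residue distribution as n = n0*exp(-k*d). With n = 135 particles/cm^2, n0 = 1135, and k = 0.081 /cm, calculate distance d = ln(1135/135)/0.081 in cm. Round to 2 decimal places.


GSR distance calculation:
n0/n = 1135 / 135 = 8.407407
ln(n0/n) = 2.129113
d = 2.129113 / 0.081 = 26.29 cm

26.29


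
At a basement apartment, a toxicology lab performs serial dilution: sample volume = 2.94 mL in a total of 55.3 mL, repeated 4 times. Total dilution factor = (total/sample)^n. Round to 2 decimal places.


Dilution factor calculation:
Single dilution = V_total / V_sample = 55.3 / 2.94 ≈ 18.809524
Number of dilutions = 4
Total DF = (55.3 / 2.94)^4 (full precision, rounded at the end) = 125173.16

125173.16


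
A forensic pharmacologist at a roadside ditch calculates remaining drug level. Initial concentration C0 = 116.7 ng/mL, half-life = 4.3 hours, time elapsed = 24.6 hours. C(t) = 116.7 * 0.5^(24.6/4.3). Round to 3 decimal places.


Drug concentration decay:
Number of half-lives = t / t_half = 24.6 / 4.3 = 5.72093
Decay factor = 0.5^5.72093 = 0.01895957
C(t) = 116.7 * 0.01895957 = 2.213 ng/mL

2.213


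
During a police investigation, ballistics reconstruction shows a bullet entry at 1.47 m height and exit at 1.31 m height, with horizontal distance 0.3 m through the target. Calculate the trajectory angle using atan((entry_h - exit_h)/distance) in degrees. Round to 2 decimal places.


Bullet trajectory angle:
Height difference = 1.47 - 1.31 = 0.16 m
angle = atan(0.16 / 0.3)
angle = atan(0.533333)
angle = 28.07 degrees

28.07


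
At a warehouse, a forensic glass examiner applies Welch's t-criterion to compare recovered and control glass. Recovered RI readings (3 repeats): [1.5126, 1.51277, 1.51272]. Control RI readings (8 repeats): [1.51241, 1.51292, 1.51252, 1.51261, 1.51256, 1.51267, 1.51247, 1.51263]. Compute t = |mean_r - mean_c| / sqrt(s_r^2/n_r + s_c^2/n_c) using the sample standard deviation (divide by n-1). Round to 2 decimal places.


Welch's t-criterion for glass RI comparison:
Recovered mean = sum / n_r = 4.53809 / 3 = 1.5126967
Control mean = sum / n_c = 12.10079 / 8 = 1.5125987
Recovered sample variance s_r^2 = 7.63333e-09
Control sample variance s_c^2 = 2.41839e-08
Welch SE (unpooled) = sqrt(s_r^2/n_r + s_c^2/n_c) = sqrt(2.54444e-09 + 3.02299e-09) = sqrt(5.56743e-09) = 7.46152e-05
|mean_r - mean_c| = 9.79167e-05
t = 9.79167e-05 / 7.46152e-05 = 1.31

1.31


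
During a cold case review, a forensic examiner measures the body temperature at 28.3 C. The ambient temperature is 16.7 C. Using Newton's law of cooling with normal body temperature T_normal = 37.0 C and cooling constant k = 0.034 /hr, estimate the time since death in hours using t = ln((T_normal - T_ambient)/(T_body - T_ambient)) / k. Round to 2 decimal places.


Using Newton's law of cooling:
t = ln((T_normal - T_ambient) / (T_body - T_ambient)) / k
T_normal - T_ambient = 20.3
T_body - T_ambient = 11.6
Ratio = 1.75
ln(ratio) = 0.559616
t = 0.559616 / 0.034 = 16.46 hours

16.46


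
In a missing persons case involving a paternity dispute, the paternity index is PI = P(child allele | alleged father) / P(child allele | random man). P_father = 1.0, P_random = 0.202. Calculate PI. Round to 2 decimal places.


Paternity Index calculation:
PI = P(allele|father) / P(allele|random)
PI = 1.0 / 0.202
PI = 4.95

4.95


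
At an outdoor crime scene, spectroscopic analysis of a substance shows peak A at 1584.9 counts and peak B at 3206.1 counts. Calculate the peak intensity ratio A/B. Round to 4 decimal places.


Spectral peak ratio:
Peak A = 1584.9 counts
Peak B = 3206.1 counts
Ratio = 1584.9 / 3206.1 = 0.4943

0.4943


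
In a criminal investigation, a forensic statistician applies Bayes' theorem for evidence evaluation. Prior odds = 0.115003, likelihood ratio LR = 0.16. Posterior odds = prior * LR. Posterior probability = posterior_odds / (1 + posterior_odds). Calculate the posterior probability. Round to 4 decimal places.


Bayesian evidence evaluation:
Posterior odds = prior_odds * LR = 0.115003 * 0.16 = 0.01840048
Posterior probability = posterior_odds / (1 + posterior_odds)
= 0.01840048 / (1 + 0.01840048)
= 0.01840048 / 1.01840048
= 0.0181

0.0181


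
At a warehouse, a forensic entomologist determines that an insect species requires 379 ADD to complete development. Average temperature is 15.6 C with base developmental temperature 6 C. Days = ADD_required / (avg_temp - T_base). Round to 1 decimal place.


Insect development time:
Effective temperature = avg_temp - T_base = 15.6 - 6 = 9.6 C
Days = ADD / effective_temp = 379 / 9.6 = 39.5 days

39.5


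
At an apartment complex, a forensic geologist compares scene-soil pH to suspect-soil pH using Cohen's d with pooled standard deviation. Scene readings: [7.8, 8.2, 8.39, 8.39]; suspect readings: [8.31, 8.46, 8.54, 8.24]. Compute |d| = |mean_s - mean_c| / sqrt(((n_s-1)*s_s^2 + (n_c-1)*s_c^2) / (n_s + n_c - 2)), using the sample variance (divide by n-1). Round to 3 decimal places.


Pooled-variance Cohen's d for soil pH comparison:
Scene mean = 32.78 / 4 = 8.195
Suspect mean = 33.55 / 4 = 8.3875
Scene sample variance s_s^2 = 0.077367
Suspect sample variance s_c^2 = 0.018758
Pooled variance = ((n_s-1)*s_s^2 + (n_c-1)*s_c^2) / (n_s + n_c - 2) = 0.048063
Pooled SD = sqrt(0.048063) = 0.219233
Mean difference = -0.1925
|d| = |-0.1925| / 0.219233 = 0.878

0.878


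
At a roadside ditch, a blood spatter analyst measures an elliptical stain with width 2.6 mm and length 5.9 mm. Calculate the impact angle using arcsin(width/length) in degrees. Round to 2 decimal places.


Blood spatter impact angle calculation:
width / length = 2.6 / 5.9 = 0.440678
angle = arcsin(0.440678)
angle = 26.15 degrees

26.15


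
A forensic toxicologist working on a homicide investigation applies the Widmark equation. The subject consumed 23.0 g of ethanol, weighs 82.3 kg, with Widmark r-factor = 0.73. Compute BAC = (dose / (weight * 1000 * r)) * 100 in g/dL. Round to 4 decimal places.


Applying the Widmark formula:
BAC = (dose_g / (body_wt * 1000 * r)) * 100
Denominator = 82.3 * 1000 * 0.73 = 60079
BAC = (23.0 / 60079) * 100
BAC = 0.0383 g/dL

0.0383


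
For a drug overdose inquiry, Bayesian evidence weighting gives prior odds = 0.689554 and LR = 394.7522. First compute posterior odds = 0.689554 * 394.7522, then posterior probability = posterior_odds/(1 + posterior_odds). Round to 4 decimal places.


Bayesian evidence evaluation:
Posterior odds = prior_odds * LR = 0.689554 * 394.7522 = 272.203
Posterior probability = posterior_odds / (1 + posterior_odds)
= 272.203 / (1 + 272.203)
= 272.203 / 273.203
= 0.9963

0.9963


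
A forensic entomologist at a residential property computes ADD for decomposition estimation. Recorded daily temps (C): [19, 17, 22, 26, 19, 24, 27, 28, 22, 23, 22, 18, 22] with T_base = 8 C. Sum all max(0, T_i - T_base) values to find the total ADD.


Computing ADD day by day:
Day 1: max(0, 19 - 8) = 11
Day 2: max(0, 17 - 8) = 9
Day 3: max(0, 22 - 8) = 14
Day 4: max(0, 26 - 8) = 18
Day 5: max(0, 19 - 8) = 11
Day 6: max(0, 24 - 8) = 16
Day 7: max(0, 27 - 8) = 19
Day 8: max(0, 28 - 8) = 20
Day 9: max(0, 22 - 8) = 14
Day 10: max(0, 23 - 8) = 15
Day 11: max(0, 22 - 8) = 14
Day 12: max(0, 18 - 8) = 10
Day 13: max(0, 22 - 8) = 14
Total ADD = 185

185


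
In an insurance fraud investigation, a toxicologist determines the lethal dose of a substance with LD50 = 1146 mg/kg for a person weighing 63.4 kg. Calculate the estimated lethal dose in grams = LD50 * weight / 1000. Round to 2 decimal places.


Lethal dose calculation:
Lethal dose = LD50 * body_weight / 1000
= 1146 * 63.4 / 1000
= 72656.4 / 1000
= 72.66 g

72.66


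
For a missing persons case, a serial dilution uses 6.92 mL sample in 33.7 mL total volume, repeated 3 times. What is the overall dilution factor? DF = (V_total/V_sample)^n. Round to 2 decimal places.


Dilution factor calculation:
Single dilution = V_total / V_sample = 33.7 / 6.92 ≈ 4.869942
Number of dilutions = 3
Total DF = (33.7 / 6.92)^3 (full precision, rounded at the end) = 115.50

115.50


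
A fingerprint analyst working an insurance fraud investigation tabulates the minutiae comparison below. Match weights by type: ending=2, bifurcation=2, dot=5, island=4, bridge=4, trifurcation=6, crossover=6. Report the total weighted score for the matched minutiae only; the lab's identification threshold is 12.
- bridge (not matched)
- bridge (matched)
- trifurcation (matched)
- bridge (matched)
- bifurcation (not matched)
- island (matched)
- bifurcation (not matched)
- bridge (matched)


Weighted minutiae match score:
  bridge: not matched, +0
  bridge: matched, +4 (running total 4)
  trifurcation: matched, +6 (running total 10)
  bridge: matched, +4 (running total 14)
  bifurcation: not matched, +0
  island: matched, +4 (running total 18)
  bifurcation: not matched, +0
  bridge: matched, +4 (running total 22)
Total score = 22
Threshold = 12; verdict = identification

22


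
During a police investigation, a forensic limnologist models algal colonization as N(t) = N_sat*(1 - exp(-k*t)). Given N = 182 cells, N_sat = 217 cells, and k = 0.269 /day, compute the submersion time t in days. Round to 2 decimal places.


PMSI from diatom colonization curve:
N / N_sat = 182 / 217 = 0.83871
1 - N/N_sat = 0.16129
ln(1 - N/N_sat) = -1.824551
t = -ln(1 - N/N_sat) / k = -(-1.824551) / 0.269 = 6.78 days

6.78


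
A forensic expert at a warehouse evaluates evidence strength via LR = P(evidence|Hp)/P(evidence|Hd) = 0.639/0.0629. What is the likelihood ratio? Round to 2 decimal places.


Likelihood ratio calculation:
LR = P(E|Hp) / P(E|Hd)
LR = 0.639 / 0.0629
LR = 10.16

10.16


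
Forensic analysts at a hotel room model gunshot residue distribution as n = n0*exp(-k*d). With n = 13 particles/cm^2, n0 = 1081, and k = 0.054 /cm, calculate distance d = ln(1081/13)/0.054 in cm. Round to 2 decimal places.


GSR distance calculation:
n0/n = 1081 / 13 = 83.153846
ln(n0/n) = 4.420692
d = 4.420692 / 0.054 = 81.86 cm

81.86


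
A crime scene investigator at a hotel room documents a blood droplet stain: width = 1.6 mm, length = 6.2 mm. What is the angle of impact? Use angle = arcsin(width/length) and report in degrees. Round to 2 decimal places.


Blood spatter impact angle calculation:
width / length = 1.6 / 6.2 = 0.258065
angle = arcsin(0.258065)
angle = 14.96 degrees

14.96


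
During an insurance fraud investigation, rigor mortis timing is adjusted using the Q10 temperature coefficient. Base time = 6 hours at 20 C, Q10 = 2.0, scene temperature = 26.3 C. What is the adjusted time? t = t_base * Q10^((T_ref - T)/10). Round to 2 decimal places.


Rigor mortis time adjustment:
Exponent = (T_ref - T_actual) / 10 = (20 - 26.3) / 10 = -0.63
Q10 factor = 2.0^-0.63 = 0.64618
t_adjusted = 6 * 0.64618 = 3.88 hours

3.88


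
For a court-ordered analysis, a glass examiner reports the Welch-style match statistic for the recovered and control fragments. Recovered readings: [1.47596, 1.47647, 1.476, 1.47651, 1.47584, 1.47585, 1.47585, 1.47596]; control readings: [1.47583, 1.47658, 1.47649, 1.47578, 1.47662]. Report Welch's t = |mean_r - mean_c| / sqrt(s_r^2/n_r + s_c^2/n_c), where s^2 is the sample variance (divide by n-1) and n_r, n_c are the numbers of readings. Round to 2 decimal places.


Welch's t-criterion for glass RI comparison:
Recovered mean = sum / n_r = 11.80844 / 8 = 1.476055
Control mean = sum / n_c = 7.3813 / 5 = 1.47626
Recovered sample variance s_r^2 = 7.58e-08
Control sample variance s_c^2 = 1.7505e-07
Welch SE (unpooled) = sqrt(s_r^2/n_r + s_c^2/n_c) = sqrt(9.475e-09 + 3.501e-08) = sqrt(4.4485e-08) = 0.000210915
|mean_r - mean_c| = 0.000205
t = 0.000205 / 0.000210915 = 0.97

0.97


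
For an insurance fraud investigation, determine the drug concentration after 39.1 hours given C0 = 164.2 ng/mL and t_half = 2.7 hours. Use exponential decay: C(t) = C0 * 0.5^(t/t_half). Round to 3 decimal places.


Drug concentration decay:
Number of half-lives = t / t_half = 39.1 / 2.7 = 14.481481
Decay factor = 0.5^14.481481 = 0.00004372
C(t) = 164.2 * 0.00004372 = 0.007 ng/mL

0.007


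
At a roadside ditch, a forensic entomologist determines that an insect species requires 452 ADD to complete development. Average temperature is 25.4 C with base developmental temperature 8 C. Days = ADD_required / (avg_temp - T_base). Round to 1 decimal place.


Insect development time:
Effective temperature = avg_temp - T_base = 25.4 - 8 = 17.4 C
Days = ADD / effective_temp = 452 / 17.4 = 26.0 days

26.0


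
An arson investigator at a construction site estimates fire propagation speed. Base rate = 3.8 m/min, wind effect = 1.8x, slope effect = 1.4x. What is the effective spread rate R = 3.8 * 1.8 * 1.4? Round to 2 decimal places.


Fire spread rate calculation:
R = R0 * wind_factor * slope_factor
= 3.8 * 1.8 * 1.4
= 6.84 * 1.4
= 9.58 m/min

9.58


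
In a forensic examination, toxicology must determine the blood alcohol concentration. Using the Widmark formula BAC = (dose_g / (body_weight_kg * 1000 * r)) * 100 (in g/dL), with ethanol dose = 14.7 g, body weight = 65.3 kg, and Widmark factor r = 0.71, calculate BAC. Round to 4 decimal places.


Applying the Widmark formula:
BAC = (dose_g / (body_wt * 1000 * r)) * 100
Denominator = 65.3 * 1000 * 0.71 = 46363
BAC = (14.7 / 46363) * 100
BAC = 0.0317 g/dL

0.0317


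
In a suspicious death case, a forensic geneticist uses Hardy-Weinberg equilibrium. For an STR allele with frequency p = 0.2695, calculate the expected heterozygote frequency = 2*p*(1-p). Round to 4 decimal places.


Hardy-Weinberg heterozygote frequency:
q = 1 - p = 1 - 0.2695 = 0.7305
2pq = 2 * 0.2695 * 0.7305 = 0.3937

0.3937


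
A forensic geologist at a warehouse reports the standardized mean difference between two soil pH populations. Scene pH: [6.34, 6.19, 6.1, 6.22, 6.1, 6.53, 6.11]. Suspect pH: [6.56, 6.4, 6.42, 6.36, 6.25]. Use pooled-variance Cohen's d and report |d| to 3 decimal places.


Pooled-variance Cohen's d for soil pH comparison:
Scene mean = 43.59 / 7 = 6.227143
Suspect mean = 31.99 / 5 = 6.398
Scene sample variance s_s^2 = 0.025324
Suspect sample variance s_c^2 = 0.01252
Pooled variance = ((n_s-1)*s_s^2 + (n_c-1)*s_c^2) / (n_s + n_c - 2) = 0.020202
Pooled SD = sqrt(0.020202) = 0.142134
Mean difference = -0.170857
|d| = |-0.170857| / 0.142134 = 1.202

1.202


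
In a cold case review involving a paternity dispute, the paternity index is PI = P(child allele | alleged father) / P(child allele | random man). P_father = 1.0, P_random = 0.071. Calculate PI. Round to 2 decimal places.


Paternity Index calculation:
PI = P(allele|father) / P(allele|random)
PI = 1.0 / 0.071
PI = 14.08

14.08


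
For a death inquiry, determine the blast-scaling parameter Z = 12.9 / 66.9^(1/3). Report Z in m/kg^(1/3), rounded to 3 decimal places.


Scaled distance calculation:
W^(1/3) = 66.9^(1/3) = 4.059526
Z = R / W^(1/3) = 12.9 / 4.059526
Z = 3.178 m/kg^(1/3)

3.178


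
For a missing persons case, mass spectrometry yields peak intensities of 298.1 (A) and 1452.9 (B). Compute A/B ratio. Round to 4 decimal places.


Spectral peak ratio:
Peak A = 298.1 counts
Peak B = 1452.9 counts
Ratio = 298.1 / 1452.9 = 0.2052

0.2052


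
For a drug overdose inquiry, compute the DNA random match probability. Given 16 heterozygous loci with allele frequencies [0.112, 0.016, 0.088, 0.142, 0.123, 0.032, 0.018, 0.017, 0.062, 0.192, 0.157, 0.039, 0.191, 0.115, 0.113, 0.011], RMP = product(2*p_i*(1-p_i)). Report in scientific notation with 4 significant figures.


Computing RMP for 16 loci:
Locus 1: 2 * 0.112 * 0.888 = 0.198912
Locus 2: 2 * 0.016 * 0.984 = 0.031488
Locus 3: 2 * 0.088 * 0.912 = 0.160512
Locus 4: 2 * 0.142 * 0.858 = 0.243672
Locus 5: 2 * 0.123 * 0.877 = 0.215742
Locus 6: 2 * 0.032 * 0.968 = 0.061952
Locus 7: 2 * 0.018 * 0.982 = 0.035352
Locus 8: 2 * 0.017 * 0.983 = 0.033422
Locus 9: 2 * 0.062 * 0.938 = 0.116312
Locus 10: 2 * 0.192 * 0.808 = 0.310272
Locus 11: 2 * 0.157 * 0.843 = 0.264702
Locus 12: 2 * 0.039 * 0.961 = 0.074958
Locus 13: 2 * 0.191 * 0.809 = 0.309038
Locus 14: 2 * 0.115 * 0.885 = 0.20355
Locus 15: 2 * 0.113 * 0.887 = 0.200462
Locus 16: 2 * 0.011 * 0.989 = 0.021758
RMP = 7.600e-16

7.600e-16


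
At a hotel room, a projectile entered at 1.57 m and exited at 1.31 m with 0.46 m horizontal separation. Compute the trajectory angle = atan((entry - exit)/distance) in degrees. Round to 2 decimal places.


Bullet trajectory angle:
Height difference = 1.57 - 1.31 = 0.26 m
angle = atan(0.26 / 0.46)
angle = atan(0.565217)
angle = 29.48 degrees

29.48


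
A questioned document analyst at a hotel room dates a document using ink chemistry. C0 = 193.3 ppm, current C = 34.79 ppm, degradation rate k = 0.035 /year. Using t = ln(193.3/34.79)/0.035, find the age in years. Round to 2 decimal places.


Document age estimation:
C0/C = 193.3 / 34.79 = 5.556194
ln(C0/C) = 1.714913
t = 1.714913 / 0.035 = 49.00 years

49.00


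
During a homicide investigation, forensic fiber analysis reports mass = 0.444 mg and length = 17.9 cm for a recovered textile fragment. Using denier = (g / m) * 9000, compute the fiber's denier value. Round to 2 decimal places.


Denier calculation:
Mass in grams = 0.444 mg / 1000 = 0.000444 g
Length in meters = 17.9 cm / 100 = 0.179 m
Linear density = mass / length = 0.000444 / 0.179 = 0.00248045 g/m
Denier = (g/m) * 9000 = 0.00248045 * 9000 = 22.32

22.32


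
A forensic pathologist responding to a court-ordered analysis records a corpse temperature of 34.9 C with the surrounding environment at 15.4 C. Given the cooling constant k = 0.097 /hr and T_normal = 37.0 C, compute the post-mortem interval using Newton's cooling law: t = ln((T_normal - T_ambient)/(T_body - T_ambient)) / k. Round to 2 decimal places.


Using Newton's law of cooling:
t = ln((T_normal - T_ambient) / (T_body - T_ambient)) / k
T_normal - T_ambient = 21.6
T_body - T_ambient = 19.5
Ratio = 1.107692
ln(ratio) = 0.102279
t = 0.102279 / 0.097 = 1.05 hours

1.05


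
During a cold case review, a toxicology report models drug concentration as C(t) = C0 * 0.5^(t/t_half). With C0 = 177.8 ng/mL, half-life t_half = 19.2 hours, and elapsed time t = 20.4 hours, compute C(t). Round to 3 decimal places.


Drug concentration decay:
Number of half-lives = t / t_half = 20.4 / 19.2 = 1.0625
Decay factor = 0.5^1.0625 = 0.47880164
C(t) = 177.8 * 0.47880164 = 85.131 ng/mL

85.131


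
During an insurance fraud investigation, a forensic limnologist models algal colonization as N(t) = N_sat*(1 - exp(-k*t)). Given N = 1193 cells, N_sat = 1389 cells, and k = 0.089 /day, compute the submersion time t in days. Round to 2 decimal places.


PMSI from diatom colonization curve:
N / N_sat = 1193 / 1389 = 0.858891
1 - N/N_sat = 0.141109
ln(1 - N/N_sat) = -1.958223
t = -ln(1 - N/N_sat) / k = -(-1.958223) / 0.089 = 22.00 days

22.00


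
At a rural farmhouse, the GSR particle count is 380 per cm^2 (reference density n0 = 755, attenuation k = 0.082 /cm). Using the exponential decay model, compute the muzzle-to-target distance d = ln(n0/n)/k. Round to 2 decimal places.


GSR distance calculation:
n0/n = 755 / 380 = 1.986842
ln(n0/n) = 0.686546
d = 0.686546 / 0.082 = 8.37 cm

8.37


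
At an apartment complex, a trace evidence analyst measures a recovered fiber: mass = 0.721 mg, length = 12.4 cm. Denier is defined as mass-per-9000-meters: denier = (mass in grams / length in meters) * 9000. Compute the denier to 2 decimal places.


Denier calculation:
Mass in grams = 0.721 mg / 1000 = 0.000721 g
Length in meters = 12.4 cm / 100 = 0.124 m
Linear density = mass / length = 0.000721 / 0.124 = 0.00581452 g/m
Denier = (g/m) * 9000 = 0.00581452 * 9000 = 52.33

52.33


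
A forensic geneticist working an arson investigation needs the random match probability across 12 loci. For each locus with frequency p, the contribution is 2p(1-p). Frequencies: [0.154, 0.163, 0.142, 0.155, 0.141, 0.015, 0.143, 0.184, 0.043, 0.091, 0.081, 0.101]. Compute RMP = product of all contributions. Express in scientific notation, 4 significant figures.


Computing RMP for 12 loci:
Locus 1: 2 * 0.154 * 0.846 = 0.260568
Locus 2: 2 * 0.163 * 0.837 = 0.272862
Locus 3: 2 * 0.142 * 0.858 = 0.243672
Locus 4: 2 * 0.155 * 0.845 = 0.26195
Locus 5: 2 * 0.141 * 0.859 = 0.242238
Locus 6: 2 * 0.015 * 0.985 = 0.02955
Locus 7: 2 * 0.143 * 0.857 = 0.245102
Locus 8: 2 * 0.184 * 0.816 = 0.300288
Locus 9: 2 * 0.043 * 0.957 = 0.082302
Locus 10: 2 * 0.091 * 0.909 = 0.165438
Locus 11: 2 * 0.081 * 0.919 = 0.148878
Locus 12: 2 * 0.101 * 0.899 = 0.181598
RMP = 8.802e-10

8.802e-10


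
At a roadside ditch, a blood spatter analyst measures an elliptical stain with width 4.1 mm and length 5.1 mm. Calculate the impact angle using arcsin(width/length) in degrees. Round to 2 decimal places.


Blood spatter impact angle calculation:
width / length = 4.1 / 5.1 = 0.803922
angle = arcsin(0.803922)
angle = 53.51 degrees

53.51


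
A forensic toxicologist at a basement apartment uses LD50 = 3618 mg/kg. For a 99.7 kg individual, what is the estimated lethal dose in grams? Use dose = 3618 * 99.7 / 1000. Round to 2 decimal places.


Lethal dose calculation:
Lethal dose = LD50 * body_weight / 1000
= 3618 * 99.7 / 1000
= 360714.6 / 1000
= 360.71 g

360.71


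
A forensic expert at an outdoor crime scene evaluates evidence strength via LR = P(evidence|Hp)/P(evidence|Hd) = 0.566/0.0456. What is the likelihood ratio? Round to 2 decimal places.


Likelihood ratio calculation:
LR = P(E|Hp) / P(E|Hd)
LR = 0.566 / 0.0456
LR = 12.41

12.41


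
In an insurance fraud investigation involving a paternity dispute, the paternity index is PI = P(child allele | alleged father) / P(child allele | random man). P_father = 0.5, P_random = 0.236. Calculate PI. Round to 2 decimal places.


Paternity Index calculation:
PI = P(allele|father) / P(allele|random)
PI = 0.5 / 0.236
PI = 2.12

2.12


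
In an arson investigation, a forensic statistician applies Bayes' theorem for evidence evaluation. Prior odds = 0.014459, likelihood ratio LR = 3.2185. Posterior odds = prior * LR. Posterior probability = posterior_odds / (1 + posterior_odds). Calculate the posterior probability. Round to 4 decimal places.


Bayesian evidence evaluation:
Posterior odds = prior_odds * LR = 0.014459 * 3.2185 = 0.04653629
Posterior probability = posterior_odds / (1 + posterior_odds)
= 0.04653629 / (1 + 0.04653629)
= 0.04653629 / 1.04653629
= 0.0445

0.0445


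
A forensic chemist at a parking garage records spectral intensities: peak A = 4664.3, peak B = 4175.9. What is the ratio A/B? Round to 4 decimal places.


Spectral peak ratio:
Peak A = 4664.3 counts
Peak B = 4175.9 counts
Ratio = 4664.3 / 4175.9 = 1.1170

1.1170


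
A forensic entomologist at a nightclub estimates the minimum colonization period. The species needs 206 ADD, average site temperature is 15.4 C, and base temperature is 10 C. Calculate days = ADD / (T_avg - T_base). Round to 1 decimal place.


Insect development time:
Effective temperature = avg_temp - T_base = 15.4 - 10 = 5.4 C
Days = ADD / effective_temp = 206 / 5.4 = 38.1 days

38.1
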